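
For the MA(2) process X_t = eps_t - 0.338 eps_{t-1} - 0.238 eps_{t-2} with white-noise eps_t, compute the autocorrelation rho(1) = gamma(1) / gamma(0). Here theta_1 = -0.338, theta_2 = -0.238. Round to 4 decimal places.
\rho(1) = -0.2200

For an MA(q) process with theta_0 = 1, the autocovariance is
  gamma(k) = sigma^2 * sum_{i=0..q-k} theta_i * theta_{i+k},
and rho(k) = gamma(k) / gamma(0). Sigma^2 cancels.
  numerator   = (1)*(-0.338) + (-0.338)*(-0.238) = -0.257556.
  denominator = (1)^2 + (-0.338)^2 + (-0.238)^2 = 1.170888.
  rho(1) = -0.257556 / 1.170888 = -0.2200.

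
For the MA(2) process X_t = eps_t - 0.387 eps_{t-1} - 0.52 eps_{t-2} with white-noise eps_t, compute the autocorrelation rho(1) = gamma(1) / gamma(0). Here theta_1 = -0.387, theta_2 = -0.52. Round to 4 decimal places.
\rho(1) = -0.1308

For an MA(q) process with theta_0 = 1, the autocovariance is
  gamma(k) = sigma^2 * sum_{i=0..q-k} theta_i * theta_{i+k},
and rho(k) = gamma(k) / gamma(0). Sigma^2 cancels.
  numerator   = (1)*(-0.387) + (-0.387)*(-0.52) = -0.18576.
  denominator = (1)^2 + (-0.387)^2 + (-0.52)^2 = 1.420169.
  rho(1) = -0.18576 / 1.420169 = -0.1308.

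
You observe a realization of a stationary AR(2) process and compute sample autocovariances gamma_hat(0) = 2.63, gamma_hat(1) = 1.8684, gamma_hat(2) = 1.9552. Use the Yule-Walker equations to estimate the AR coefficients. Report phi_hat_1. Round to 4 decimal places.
\hat\phi_{1} = 0.3680

The Yule-Walker equations for an AR(p) process read, in matrix form,
  Gamma_p phi = r_p,   with   (Gamma_p)_{ij} = gamma(|i - j|),
                       (r_p)_i = gamma(i),   i,j = 1..p.
Substitute the sample gammas (Toeplitz matrix and right-hand side of size 2):
  Gamma_p = [[2.63, 1.8684], [1.8684, 2.63]]
  r_p     = [1.8684, 1.9552]
Written out:
  2.63 phi_1 + 1.8684 phi_2 = 1.8684
  1.8684 phi_1 + 2.63 phi_2 = 1.9552
Solve by Cramer's rule:
  det = gamma(0)^2 - gamma(1)^2 = (2.63)^2 - (1.8684)^2 = 6.9169 - 3.49091856 = 3.42598144
  phi_hat_1 = [gamma(1) gamma(0) - gamma(1) gamma(2)] / det = [(1.8684)(2.63) - (1.8684)(1.9552)] / 3.42598144 = 1.26079632 / 3.42598144 = 0.368
  phi_hat_2 = [gamma(0) gamma(2) - gamma(1)^2] / det = [(2.63)(1.9552) - (1.8684)^2] / 3.42598144 = 1.65125744 / 3.42598144 = 0.482
So phi_hat = [0.3680, 0.4820].
Therefore phi_hat_1 = 0.3680.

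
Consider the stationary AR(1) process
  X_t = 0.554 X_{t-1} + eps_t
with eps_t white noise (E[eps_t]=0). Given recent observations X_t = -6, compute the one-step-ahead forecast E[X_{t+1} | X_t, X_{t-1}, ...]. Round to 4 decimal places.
E[X_{t+1} \mid \mathcal F_t] = -3.3240

For an AR(p) model X_t = c + sum_i phi_i X_{t-i} + eps_t, the
one-step-ahead conditional mean is
  E[X_{t+1} | X_t, ...] = c + sum_i phi_i X_{t+1-i}.
Substitute known values:
  E[X_{t+1} | ...] = (0.554) * (-6)
                   = -3.3240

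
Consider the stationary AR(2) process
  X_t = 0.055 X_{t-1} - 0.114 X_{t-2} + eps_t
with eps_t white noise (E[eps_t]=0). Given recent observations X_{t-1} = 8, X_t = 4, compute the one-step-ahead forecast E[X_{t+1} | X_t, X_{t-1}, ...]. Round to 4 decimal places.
E[X_{t+1} \mid \mathcal F_t] = -0.6920

For an AR(p) model X_t = c + sum_i phi_i X_{t-i} + eps_t, the
one-step-ahead conditional mean is
  E[X_{t+1} | X_t, ...] = c + sum_i phi_i X_{t+1-i}.
Substitute known values:
  E[X_{t+1} | ...] = (0.055) * (4) + (-0.114) * (8)
                   = -0.6920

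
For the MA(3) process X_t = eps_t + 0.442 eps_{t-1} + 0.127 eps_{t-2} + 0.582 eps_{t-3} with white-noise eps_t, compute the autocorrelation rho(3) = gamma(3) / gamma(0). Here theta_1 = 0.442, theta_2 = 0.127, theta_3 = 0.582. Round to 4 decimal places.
\rho(3) = 0.3754

For an MA(q) process with theta_0 = 1, the autocovariance is
  gamma(k) = sigma^2 * sum_{i=0..q-k} theta_i * theta_{i+k},
and rho(k) = gamma(k) / gamma(0). Sigma^2 cancels.
  numerator   = (1)*(0.582) = 0.582.
  denominator = (1)^2 + (0.442)^2 + (0.127)^2 + (0.582)^2 = 1.550217.
  rho(3) = 0.582 / 1.550217 = 0.3754.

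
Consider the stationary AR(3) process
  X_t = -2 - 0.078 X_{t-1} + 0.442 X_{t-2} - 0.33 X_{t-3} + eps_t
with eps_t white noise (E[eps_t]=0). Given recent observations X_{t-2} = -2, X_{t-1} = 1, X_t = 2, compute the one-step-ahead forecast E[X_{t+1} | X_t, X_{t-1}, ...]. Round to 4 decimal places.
E[X_{t+1} \mid \mathcal F_t] = -1.0540

For an AR(p) model X_t = c + sum_i phi_i X_{t-i} + eps_t, the
one-step-ahead conditional mean is
  E[X_{t+1} | X_t, ...] = c + sum_i phi_i X_{t+1-i}.
Substitute known values:
  E[X_{t+1} | ...] = -2 + (-0.078) * (2) + (0.442) * (1) + (-0.33) * (-2)
                   = -1.0540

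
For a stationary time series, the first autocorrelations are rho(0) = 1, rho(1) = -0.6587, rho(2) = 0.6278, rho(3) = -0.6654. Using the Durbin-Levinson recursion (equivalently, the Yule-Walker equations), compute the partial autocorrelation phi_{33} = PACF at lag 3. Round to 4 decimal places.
\phi_{33} = -0.3360

The PACF at lag k is phi_{kk}, the last component of the solution
to the Yule-Walker system G_k phi = r_k where
  (G_k)_{ij} = rho(|i - j|), (r_k)_i = rho(i), i,j = 1..k.
Equivalently, Durbin-Levinson gives phi_{kk} iteratively:
  phi_{11} = rho(1)
  phi_{kk} = [rho(k) - sum_{j=1..k-1} phi_{k-1,j} rho(k-j)]
            / [1 - sum_{j=1..k-1} phi_{k-1,j} rho(j)],
  phi_{k,j} = phi_{k-1,j} - phi_{kk} phi_{k-1,k-j},  j = 1..k-1.
Step k = 1:
  phi_11 = rho(1) = -0.6587.
Step k = 2:
  phi_22 = [rho(2) - phi_11 rho(1)] / [1 - phi_11 rho(1)] = [0.6278 - (-0.6587)(-0.6587)] / [1 - (-0.6587)(-0.6587)]
         = 0.19391431 / 0.56611431 = 0.342536.
  Update: phi_21 = phi_11 - phi_22 phi_11 = -0.6587 - (0.342536)(-0.6587) = -0.433072.
Step k = 3:
  phi_33 = [rho(3) - phi_21 rho(2) - phi_22 rho(1)] / [1 - phi_21 rho(1) - phi_22 rho(2)]
    numerator   = -0.6654 - (-0.433072)(0.6278) - (0.342536)(-0.6587) = -0.16788932
    denominator = 1 - (-0.433072)(-0.6587) - (0.342536)(0.6278) = 0.49969175
  phi_33 = -0.16788932 / 0.49969175 = -0.336.
Therefore phi_{33} = -0.3360.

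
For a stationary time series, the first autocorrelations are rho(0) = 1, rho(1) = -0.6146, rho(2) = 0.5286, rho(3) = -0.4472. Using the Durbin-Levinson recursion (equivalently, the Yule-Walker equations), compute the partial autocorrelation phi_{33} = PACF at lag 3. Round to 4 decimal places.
\phi_{33} = -0.0889

The PACF at lag k is phi_{kk}, the last component of the solution
to the Yule-Walker system G_k phi = r_k where
  (G_k)_{ij} = rho(|i - j|), (r_k)_i = rho(i), i,j = 1..k.
Equivalently, Durbin-Levinson gives phi_{kk} iteratively:
  phi_{11} = rho(1)
  phi_{kk} = [rho(k) - sum_{j=1..k-1} phi_{k-1,j} rho(k-j)]
            / [1 - sum_{j=1..k-1} phi_{k-1,j} rho(j)],
  phi_{k,j} = phi_{k-1,j} - phi_{kk} phi_{k-1,k-j},  j = 1..k-1.
Step k = 1:
  phi_11 = rho(1) = -0.6146.
Step k = 2:
  phi_22 = [rho(2) - phi_11 rho(1)] / [1 - phi_11 rho(1)] = [0.5286 - (-0.6146)(-0.6146)] / [1 - (-0.6146)(-0.6146)]
         = 0.15086684 / 0.62226684 = 0.242447.
  Update: phi_21 = phi_11 - phi_22 phi_11 = -0.6146 - (0.242447)(-0.6146) = -0.465592.
Step k = 3:
  phi_33 = [rho(3) - phi_21 rho(2) - phi_22 rho(1)] / [1 - phi_21 rho(1) - phi_22 rho(2)]
    numerator   = -0.4472 - (-0.465592)(0.5286) - (0.242447)(-0.6146) = -0.05208005
    denominator = 1 - (-0.465592)(-0.6146) - (0.242447)(0.5286) = 0.5856896
  phi_33 = -0.05208005 / 0.5856896 = -0.0889.
Therefore phi_{33} = -0.0889.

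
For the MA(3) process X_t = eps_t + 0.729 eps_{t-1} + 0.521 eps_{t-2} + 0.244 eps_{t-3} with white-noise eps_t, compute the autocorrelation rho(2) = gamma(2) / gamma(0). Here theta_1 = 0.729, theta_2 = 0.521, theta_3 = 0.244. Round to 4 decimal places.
\rho(2) = 0.3753

For an MA(q) process with theta_0 = 1, the autocovariance is
  gamma(k) = sigma^2 * sum_{i=0..q-k} theta_i * theta_{i+k},
and rho(k) = gamma(k) / gamma(0). Sigma^2 cancels.
  numerator   = (1)*(0.521) + (0.729)*(0.244) = 0.698876.
  denominator = (1)^2 + (0.729)^2 + (0.521)^2 + (0.244)^2 = 1.862418.
  rho(2) = 0.698876 / 1.862418 = 0.3753.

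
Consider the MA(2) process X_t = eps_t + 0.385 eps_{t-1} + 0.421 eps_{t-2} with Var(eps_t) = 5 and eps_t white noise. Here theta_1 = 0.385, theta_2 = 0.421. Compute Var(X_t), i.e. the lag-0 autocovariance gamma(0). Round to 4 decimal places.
\gamma(0) = 6.6273

For an MA(q) process X_t = eps_t + sum_i theta_i eps_{t-i} with
Var(eps_t) = sigma^2, the variance is
  gamma(0) = sigma^2 * (1 + sum_i theta_i^2).
  sum_i theta_i^2 = (0.385)^2 + (0.421)^2 = 0.148225 + 0.177241 = 0.325466.
  gamma(0) = 5 * (1 + 0.325466) = 5 * 1.325466 = 6.62733, which rounds to 6.6273.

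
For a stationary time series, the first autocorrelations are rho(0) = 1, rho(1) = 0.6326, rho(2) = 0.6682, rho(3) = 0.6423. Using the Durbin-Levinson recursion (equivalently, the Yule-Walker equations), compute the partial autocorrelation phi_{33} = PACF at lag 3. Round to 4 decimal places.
\phi_{33} = 0.2621

The PACF at lag k is phi_{kk}, the last component of the solution
to the Yule-Walker system G_k phi = r_k where
  (G_k)_{ij} = rho(|i - j|), (r_k)_i = rho(i), i,j = 1..k.
Equivalently, Durbin-Levinson gives phi_{kk} iteratively:
  phi_{11} = rho(1)
  phi_{kk} = [rho(k) - sum_{j=1..k-1} phi_{k-1,j} rho(k-j)]
            / [1 - sum_{j=1..k-1} phi_{k-1,j} rho(j)],
  phi_{k,j} = phi_{k-1,j} - phi_{kk} phi_{k-1,k-j},  j = 1..k-1.
Step k = 1:
  phi_11 = rho(1) = 0.6326.
Step k = 2:
  phi_22 = [rho(2) - phi_11 rho(1)] / [1 - phi_11 rho(1)] = [0.6682 - (0.6326)(0.6326)] / [1 - (0.6326)(0.6326)]
         = 0.26801724 / 0.59981724 = 0.446832.
  Update: phi_21 = phi_11 - phi_22 phi_11 = 0.6326 - (0.446832)(0.6326) = 0.349934.
Step k = 3:
  phi_33 = [rho(3) - phi_21 rho(2) - phi_22 rho(1)] / [1 - phi_21 rho(1) - phi_22 rho(2)]
    numerator   = 0.6423 - (0.349934)(0.6682) - (0.446832)(0.6326) = 0.12580823
    denominator = 1 - (0.349934)(0.6326) - (0.446832)(0.6682) = 0.48005869
  phi_33 = 0.12580823 / 0.48005869 = 0.2621.
Therefore phi_{33} = 0.2621.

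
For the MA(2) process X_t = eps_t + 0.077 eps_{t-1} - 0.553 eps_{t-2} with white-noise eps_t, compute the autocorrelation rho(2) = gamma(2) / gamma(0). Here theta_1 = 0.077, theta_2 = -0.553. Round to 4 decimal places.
\rho(2) = -0.4216

For an MA(q) process with theta_0 = 1, the autocovariance is
  gamma(k) = sigma^2 * sum_{i=0..q-k} theta_i * theta_{i+k},
and rho(k) = gamma(k) / gamma(0). Sigma^2 cancels.
  numerator   = (1)*(-0.553) = -0.553.
  denominator = (1)^2 + (0.077)^2 + (-0.553)^2 = 1.311738.
  rho(2) = -0.553 / 1.311738 = -0.4216.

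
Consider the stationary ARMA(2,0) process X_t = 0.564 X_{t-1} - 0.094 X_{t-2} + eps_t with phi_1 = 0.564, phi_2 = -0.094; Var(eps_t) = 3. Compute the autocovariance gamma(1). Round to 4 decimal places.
\gamma(1) = 2.1253

Multiply the model equation by X_{t-k} and take expectations. With theta_0 = psi_0 = 1 and psi_j the MA(infinity) weights, this gives
  gamma(k) - sum_i phi_i gamma(k-i) = c_k,
  c_k = sigma^2 * sum_{j=k..q} theta_j psi_{j-k}   (c_k = 0 for k > q),
using gamma(-m) = gamma(m).
Pure AR (q = 0): c_0 = sigma^2 = 3, c_k = 0 for k >= 1.
Equations for k = 0, 1, 2 (AR order 2, c_2 = 0):
  (E0) gamma(0) = phi_1 gamma(1) + phi_2 gamma(2) + c_0
  (E1) gamma(1) = phi_1 gamma(0) + phi_2 gamma(1) + c_1
  (E2) gamma(2) = phi_1 gamma(1) + phi_2 gamma(0)
From (E1): gamma(1) = A gamma(0) + B with
  A = phi_1 / (1 - phi_2) = 0.564 / 1.094 = 0.515539,   B = c_1 / (1 - phi_2) = 0 / 1.094 = 0.
Insert (E2) into (E0): gamma(0) (1 - phi_2^2) = phi_1 (1 + phi_2) gamma(1) + c_0.
  phi_1 (1 + phi_2) = (0.564)(0.906) = 0.510984,   1 - phi_2^2 = 0.991164.
Replace gamma(1) by A gamma(0) + B and collect gamma(0):
  gamma(0) [0.991164 - (0.510984)(0.515539)] = c_0 = 3
  gamma(0) * 0.727732 = 3
  gamma(0) = 3 / 0.727732 = 4.122399.
  gamma(1) = A gamma(0) = (0.515539)(4.122399) = 2.125259.
Therefore gamma(1) = 2.1253 (to 4 decimal places).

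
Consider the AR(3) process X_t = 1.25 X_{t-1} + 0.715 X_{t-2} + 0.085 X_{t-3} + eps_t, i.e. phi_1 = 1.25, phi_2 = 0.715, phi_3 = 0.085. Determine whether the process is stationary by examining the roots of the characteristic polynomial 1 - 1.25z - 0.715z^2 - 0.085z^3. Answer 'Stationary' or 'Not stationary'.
\text{Not stationary}

The AR(p) characteristic polynomial is P(z) = 1 - 1.25z - 0.715z^2 - 0.085z^3.
Stationarity requires all roots to lie outside the unit circle, i.e. |z| > 1 for every root.
Degree 3: look for a simple real root z0 first, then factor out (1 - z/z0) and solve the remaining quadratic.
Testing z0 = -4: P(-4) = 1 + (-1.25)(-4) + (-0.715)(-4)^2 + (-0.085)(-4)^3
  = 1 + (5) + (-11.44) + (5.44) = 0.  So z_0 = -4 is a root, |z_0| = 4.
Divide out the factor (1 + 0.25 z) = (1 - z/z0) (since 1/z0 = -0.25):
  P(z) = (1 + 0.25 z)(1 + (-1.5) z + (-0.34) z^2)
  [check: z-coef -1.5 - (-0.25) = -1.25; z^2-coef -0.34 - (-0.25)(-1.5) = -0.715; z^3-coef -(-0.25)(-0.34) = -0.085.]
Remaining roots from the quadratic factor 1 + (-1.5) z + (-0.34) z^2:
  Set 1 + (-1.5) z + (-0.34) z^2 = 0, i.e. a z^2 + b z + c = 0 with a = -0.34, b = -1.5, c = 1.
  Discriminant D = b^2 - 4ac = (-1.5)^2 - 4*(-0.34)*1 = 2.25 - (-1.36) = 3.61.
  D >= 0, so the roots are real: z = (-b +/- sqrt(D)) / (2a) = (1.5 +/- 1.9) / (-0.68).
    z_1 = (1.5 + 1.9) / (-0.68) = -5,   |z_1| = 5.
    z_2 = (1.5 - 1.9) / (-0.68) = 0.5882,   |z_2| = 0.5882.
Moduli of all roots: 4.0000, 5.0000, 0.5882.
All moduli strictly greater than 1? No.
Verdict: Not stationary.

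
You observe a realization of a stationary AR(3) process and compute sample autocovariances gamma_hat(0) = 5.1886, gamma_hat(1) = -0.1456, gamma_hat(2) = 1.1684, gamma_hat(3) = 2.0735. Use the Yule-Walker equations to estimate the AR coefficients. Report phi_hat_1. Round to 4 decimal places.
\hat\phi_{1} = -0.1190

The Yule-Walker equations for an AR(p) process read, in matrix form,
  Gamma_p phi = r_p,   with   (Gamma_p)_{ij} = gamma(|i - j|),
                       (r_p)_i = gamma(i),   i,j = 1..p.
Substitute the sample gammas (Toeplitz matrix and right-hand side of size 3):
  Gamma_p = [[5.1886, -0.1456, 1.1684], [-0.1456, 5.1886, -0.1456], [1.1684, -0.1456, 5.1886]]
  r_p     = [-0.1456, 1.1684, 2.0735]
Written out (R1..R3):
  (R1) 5.1886 phi_1 - 0.1456 phi_2 + 1.1684 phi_3 = -0.1456
  (R2) -0.1456 phi_1 + 5.1886 phi_2 - 0.1456 phi_3 = 1.1684
  (R3) 1.1684 phi_1 - 0.1456 phi_2 + 5.1886 phi_3 = 2.0735
Gaussian elimination:
  R2 <- R2 - (-0.1456/5.1886) R1 = R2 - (-0.028062) R1:  5.184514 phi_2 - 0.112813 phi_3 = 1.164314
  R3 <- R3 - (1.1684/5.1886) R1 = R3 - (0.225186) R1:  -0.112813 phi_2 + 4.925493 phi_3 = 2.106287
  R3 <- R3 - (-0.112813/5.184514) R2 = R3 - (-0.02176) R2:  4.923038 phi_3 = 2.131622
Back-substitution:
  phi_hat_3 = 2.131622 / 4.923038 = 0.432989
  phi_hat_2 = (1.164314 - (-0.112813)(0.432989)) / 5.184514 = 0.233997
  phi_hat_1 = (-0.1456 - (-0.1456)(0.233997) - (1.1684)(0.432989)) / 5.1886 = -0.118998
So phi_hat = [-0.1190, 0.2340, 0.4330].
Therefore phi_hat_1 = -0.1190.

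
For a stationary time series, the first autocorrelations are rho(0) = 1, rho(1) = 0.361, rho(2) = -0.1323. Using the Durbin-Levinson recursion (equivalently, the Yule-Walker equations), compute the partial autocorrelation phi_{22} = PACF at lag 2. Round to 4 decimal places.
\phi_{22} = -0.3020

The PACF at lag k is phi_{kk}, the last component of the solution
to the Yule-Walker system G_k phi = r_k where
  (G_k)_{ij} = rho(|i - j|), (r_k)_i = rho(i), i,j = 1..k.
Equivalently, Durbin-Levinson gives phi_{kk} iteratively:
  phi_{11} = rho(1)
  phi_{kk} = [rho(k) - sum_{j=1..k-1} phi_{k-1,j} rho(k-j)]
            / [1 - sum_{j=1..k-1} phi_{k-1,j} rho(j)],
  phi_{k,j} = phi_{k-1,j} - phi_{kk} phi_{k-1,k-j},  j = 1..k-1.
Step k = 1:
  phi_11 = rho(1) = 0.361.
Step k = 2:
  phi_22 = [rho(2) - phi_11 rho(1)] / [1 - phi_11 rho(1)] = [-0.1323 - (0.361)(0.361)] / [1 - (0.361)(0.361)]
         = -0.262621 / 0.869679 = -0.302.
Therefore phi_{22} = -0.3020.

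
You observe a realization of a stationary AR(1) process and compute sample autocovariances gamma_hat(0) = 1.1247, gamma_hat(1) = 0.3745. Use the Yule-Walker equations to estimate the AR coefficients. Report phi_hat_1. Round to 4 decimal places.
\hat\phi_{1} = 0.3330

The Yule-Walker equations for an AR(p) process read, in matrix form,
  Gamma_p phi = r_p,   with   (Gamma_p)_{ij} = gamma(|i - j|),
                       (r_p)_i = gamma(i),   i,j = 1..p.
Substitute the sample gammas (Toeplitz matrix and right-hand side of size 1):
  Gamma_p = [[1.1247]]
  r_p     = [0.3745]
With p = 1 this is the single equation gamma(0) phi_1 = gamma(1):
  phi_hat_1 = gamma(1) / gamma(0) = 0.3745 / 1.1247 = 0.3330.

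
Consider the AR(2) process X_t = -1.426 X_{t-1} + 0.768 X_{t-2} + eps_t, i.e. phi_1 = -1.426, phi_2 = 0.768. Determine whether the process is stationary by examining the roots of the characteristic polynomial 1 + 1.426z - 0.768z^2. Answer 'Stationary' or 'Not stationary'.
\text{Not stationary}

The AR(p) characteristic polynomial is P(z) = 1 + 1.426z - 0.768z^2.
Stationarity requires all roots to lie outside the unit circle, i.e. |z| > 1 for every root.
Set 1 + (1.426) z + (-0.768) z^2 = 0, i.e. a z^2 + b z + c = 0 with a = -0.768, b = 1.426, c = 1.
Discriminant D = b^2 - 4ac = (1.426)^2 - 4*(-0.768)*1 = 2.033476 - (-3.072) = 5.105476.
D >= 0, so the roots are real: z = (-b +/- sqrt(D)) / (2a) = (-1.426 +/- 2.25953) / (-1.536).
  z_1 = (-1.426 + 2.25953) / (-1.536) = -0.5427,   |z_1| = 0.5427.
  z_2 = (-1.426 - 2.25953) / (-1.536) = 2.3994,   |z_2| = 2.3994.
Moduli of all roots: 0.5427, 2.3994.
All moduli strictly greater than 1? No.
Verdict: Not stationary.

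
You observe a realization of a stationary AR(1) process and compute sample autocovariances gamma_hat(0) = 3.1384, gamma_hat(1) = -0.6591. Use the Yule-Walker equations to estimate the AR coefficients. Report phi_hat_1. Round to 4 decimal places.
\hat\phi_{1} = -0.2100

The Yule-Walker equations for an AR(p) process read, in matrix form,
  Gamma_p phi = r_p,   with   (Gamma_p)_{ij} = gamma(|i - j|),
                       (r_p)_i = gamma(i),   i,j = 1..p.
Substitute the sample gammas (Toeplitz matrix and right-hand side of size 1):
  Gamma_p = [[3.1384]]
  r_p     = [-0.6591]
With p = 1 this is the single equation gamma(0) phi_1 = gamma(1):
  phi_hat_1 = gamma(1) / gamma(0) = -0.6591 / 3.1384 = -0.2100.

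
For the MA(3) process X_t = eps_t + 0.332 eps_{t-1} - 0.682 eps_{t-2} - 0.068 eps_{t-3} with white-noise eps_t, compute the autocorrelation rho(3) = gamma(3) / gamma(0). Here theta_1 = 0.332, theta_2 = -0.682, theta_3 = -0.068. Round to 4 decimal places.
\rho(3) = -0.0430

For an MA(q) process with theta_0 = 1, the autocovariance is
  gamma(k) = sigma^2 * sum_{i=0..q-k} theta_i * theta_{i+k},
and rho(k) = gamma(k) / gamma(0). Sigma^2 cancels.
  numerator   = (1)*(-0.068) = -0.068.
  denominator = (1)^2 + (0.332)^2 + (-0.682)^2 + (-0.068)^2 = 1.579972.
  rho(3) = -0.068 / 1.579972 = -0.0430.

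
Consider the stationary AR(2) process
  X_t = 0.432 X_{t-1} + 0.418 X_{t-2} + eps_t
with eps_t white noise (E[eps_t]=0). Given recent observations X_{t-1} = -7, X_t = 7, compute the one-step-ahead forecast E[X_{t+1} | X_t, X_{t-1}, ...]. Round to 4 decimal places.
E[X_{t+1} \mid \mathcal F_t] = 0.0980

For an AR(p) model X_t = c + sum_i phi_i X_{t-i} + eps_t, the
one-step-ahead conditional mean is
  E[X_{t+1} | X_t, ...] = c + sum_i phi_i X_{t+1-i}.
Substitute known values:
  E[X_{t+1} | ...] = (0.432) * (7) + (0.418) * (-7)
                   = 0.0980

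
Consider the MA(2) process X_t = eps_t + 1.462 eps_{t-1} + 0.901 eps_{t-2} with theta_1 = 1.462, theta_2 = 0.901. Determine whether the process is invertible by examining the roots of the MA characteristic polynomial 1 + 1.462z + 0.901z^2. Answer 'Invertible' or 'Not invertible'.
\text{Invertible}

The MA(q) characteristic polynomial is P(z) = 1 + 1.462z + 0.901z^2.
Invertibility requires all roots to lie outside the unit circle, i.e. |z| > 1 for every root.
Set 1 + (1.462) z + (0.901) z^2 = 0, i.e. a z^2 + b z + c = 0 with a = 0.901, b = 1.462, c = 1.
Discriminant D = b^2 - 4ac = (1.462)^2 - 4*(0.901)*1 = 2.137444 - (3.604) = -1.466556.
D < 0, so the roots are the complex-conjugate pair z = (-b +/- i sqrt(-D)) / (2a) = -0.8113 +/- 0.672i.
For a conjugate pair |z|^2 = z * conj(z) = (product of roots) = c/a = 1/(0.901) = 1.109878, so |z| = sqrt(1.109878) = 1.0535 for both roots.
Moduli of all roots: 1.0535, 1.0535.
All moduli strictly greater than 1? Yes.
Verdict: Invertible.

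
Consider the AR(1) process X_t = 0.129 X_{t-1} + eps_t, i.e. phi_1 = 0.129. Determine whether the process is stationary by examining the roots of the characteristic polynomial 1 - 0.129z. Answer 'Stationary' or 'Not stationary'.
\text{Stationary}

The AR(p) characteristic polynomial is P(z) = 1 - 0.129z.
Stationarity requires all roots to lie outside the unit circle, i.e. |z| > 1 for every root.
This is linear in z: 1 + (-0.129) z = 0  =>  z = -1/(-0.129) = 7.751938,  |z| = 7.751938.
Moduli of all roots: 7.7519.
All moduli strictly greater than 1? Yes.
Verdict: Stationary.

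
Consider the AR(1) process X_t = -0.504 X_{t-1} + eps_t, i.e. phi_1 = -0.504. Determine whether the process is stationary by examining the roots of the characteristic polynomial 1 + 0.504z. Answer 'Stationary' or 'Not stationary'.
\text{Stationary}

The AR(p) characteristic polynomial is P(z) = 1 + 0.504z.
Stationarity requires all roots to lie outside the unit circle, i.e. |z| > 1 for every root.
This is linear in z: 1 + (0.504) z = 0  =>  z = -1/(0.504) = -1.984127,  |z| = 1.984127.
Moduli of all roots: 1.9841.
All moduli strictly greater than 1? Yes.
Verdict: Stationary.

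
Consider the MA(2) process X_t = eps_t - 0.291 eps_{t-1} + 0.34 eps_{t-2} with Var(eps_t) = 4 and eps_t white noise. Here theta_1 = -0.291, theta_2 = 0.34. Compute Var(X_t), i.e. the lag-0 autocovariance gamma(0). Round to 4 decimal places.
\gamma(0) = 4.8011

For an MA(q) process X_t = eps_t + sum_i theta_i eps_{t-i} with
Var(eps_t) = sigma^2, the variance is
  gamma(0) = sigma^2 * (1 + sum_i theta_i^2).
  sum_i theta_i^2 = (-0.291)^2 + (0.34)^2 = 0.084681 + 0.1156 = 0.200281.
  gamma(0) = 4 * (1 + 0.200281) = 4 * 1.200281 = 4.801124, which rounds to 4.8011.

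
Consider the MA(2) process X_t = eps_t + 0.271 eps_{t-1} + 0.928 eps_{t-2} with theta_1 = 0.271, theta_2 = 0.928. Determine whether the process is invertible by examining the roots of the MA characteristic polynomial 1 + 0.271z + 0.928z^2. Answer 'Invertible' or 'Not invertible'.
\text{Invertible}

The MA(q) characteristic polynomial is P(z) = 1 + 0.271z + 0.928z^2.
Invertibility requires all roots to lie outside the unit circle, i.e. |z| > 1 for every root.
Set 1 + (0.271) z + (0.928) z^2 = 0, i.e. a z^2 + b z + c = 0 with a = 0.928, b = 0.271, c = 1.
Discriminant D = b^2 - 4ac = (0.271)^2 - 4*(0.928)*1 = 0.073441 - (3.712) = -3.638559.
D < 0, so the roots are the complex-conjugate pair z = (-b +/- i sqrt(-D)) / (2a) = -0.146 +/- 1.0277i.
For a conjugate pair |z|^2 = z * conj(z) = (product of roots) = c/a = 1/(0.928) = 1.077586, so |z| = sqrt(1.077586) = 1.0381 for both roots.
Moduli of all roots: 1.0381, 1.0381.
All moduli strictly greater than 1? Yes.
Verdict: Invertible.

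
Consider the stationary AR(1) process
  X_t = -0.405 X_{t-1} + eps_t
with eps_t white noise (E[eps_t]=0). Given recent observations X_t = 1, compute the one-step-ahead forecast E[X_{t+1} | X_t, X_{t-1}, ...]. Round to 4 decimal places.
E[X_{t+1} \mid \mathcal F_t] = -0.4050

For an AR(p) model X_t = c + sum_i phi_i X_{t-i} + eps_t, the
one-step-ahead conditional mean is
  E[X_{t+1} | X_t, ...] = c + sum_i phi_i X_{t+1-i}.
Substitute known values:
  E[X_{t+1} | ...] = (-0.405) * (1)
                   = -0.4050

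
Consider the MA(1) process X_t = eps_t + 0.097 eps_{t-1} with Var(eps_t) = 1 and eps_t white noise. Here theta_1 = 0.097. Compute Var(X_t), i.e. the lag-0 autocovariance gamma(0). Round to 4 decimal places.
\gamma(0) = 1.0094

For an MA(q) process X_t = eps_t + sum_i theta_i eps_{t-i} with
Var(eps_t) = sigma^2, the variance is
  gamma(0) = sigma^2 * (1 + sum_i theta_i^2).
  sum_i theta_i^2 = (0.097)^2 = 0.009409.
  gamma(0) = 1 * (1 + 0.009409) = 1 * 1.009409 = 1.009409, which rounds to 1.0094.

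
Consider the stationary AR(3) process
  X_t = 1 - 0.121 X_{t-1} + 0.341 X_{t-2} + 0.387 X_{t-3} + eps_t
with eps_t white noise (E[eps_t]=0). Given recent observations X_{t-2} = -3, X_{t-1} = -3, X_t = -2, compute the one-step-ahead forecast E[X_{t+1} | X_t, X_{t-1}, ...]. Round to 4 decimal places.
E[X_{t+1} \mid \mathcal F_t] = -0.9420

For an AR(p) model X_t = c + sum_i phi_i X_{t-i} + eps_t, the
one-step-ahead conditional mean is
  E[X_{t+1} | X_t, ...] = c + sum_i phi_i X_{t+1-i}.
Substitute known values:
  E[X_{t+1} | ...] = 1 + (-0.121) * (-2) + (0.341) * (-3) + (0.387) * (-3)
                   = -0.9420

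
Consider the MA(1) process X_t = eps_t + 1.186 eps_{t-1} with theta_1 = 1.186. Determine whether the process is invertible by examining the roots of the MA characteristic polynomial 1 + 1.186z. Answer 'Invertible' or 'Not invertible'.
\text{Not invertible}

The MA(q) characteristic polynomial is P(z) = 1 + 1.186z.
Invertibility requires all roots to lie outside the unit circle, i.e. |z| > 1 for every root.
This is linear in z: 1 + (1.186) z = 0  =>  z = -1/(1.186) = -0.84317,  |z| = 0.84317.
Moduli of all roots: 0.8432.
All moduli strictly greater than 1? No.
Verdict: Not invertible.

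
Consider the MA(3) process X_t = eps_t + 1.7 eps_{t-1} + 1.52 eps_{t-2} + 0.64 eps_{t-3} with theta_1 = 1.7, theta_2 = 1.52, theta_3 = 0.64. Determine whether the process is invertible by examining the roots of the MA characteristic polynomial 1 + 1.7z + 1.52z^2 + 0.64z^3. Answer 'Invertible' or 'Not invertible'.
\text{Invertible}

The MA(q) characteristic polynomial is P(z) = 1 + 1.7z + 1.52z^2 + 0.64z^3.
Invertibility requires all roots to lie outside the unit circle, i.e. |z| > 1 for every root.
Degree 3: look for a simple real root z0 first, then factor out (1 - z/z0) and solve the remaining quadratic.
Testing z0 = -1.25: P(-1.25) = 1 + (1.7)(-1.25) + (1.52)(-1.25)^2 + (0.64)(-1.25)^3
  = 1 + (-2.125) + (2.375) + (-1.25) = 0.  So z_0 = -1.25 is a root, |z_0| = 1.25.
Divide out the factor (1 + 0.8 z) = (1 - z/z0) (since 1/z0 = -0.8):
  P(z) = (1 + 0.8 z)(1 + (0.9) z + (0.8) z^2)
  [check: z-coef 0.9 - (-0.8) = 1.7; z^2-coef 0.8 - (-0.8)(0.9) = 1.52; z^3-coef -(-0.8)(0.8) = 0.64.]
Remaining roots from the quadratic factor 1 + (0.9) z + (0.8) z^2:
  Set 1 + (0.9) z + (0.8) z^2 = 0, i.e. a z^2 + b z + c = 0 with a = 0.8, b = 0.9, c = 1.
  Discriminant D = b^2 - 4ac = (0.9)^2 - 4*(0.8)*1 = 0.81 - (3.2) = -2.39.
  D < 0, so the roots are the complex-conjugate pair z = (-b +/- i sqrt(-D)) / (2a) = -0.5625 +/- 0.9662i.
  For a conjugate pair |z|^2 = z * conj(z) = (product of roots) = c/a = 1/(0.8) = 1.25, so |z| = sqrt(1.25) = 1.118 for both roots.
Moduli of all roots: 1.2500, 1.1180, 1.1180.
All moduli strictly greater than 1? Yes.
Verdict: Invertible.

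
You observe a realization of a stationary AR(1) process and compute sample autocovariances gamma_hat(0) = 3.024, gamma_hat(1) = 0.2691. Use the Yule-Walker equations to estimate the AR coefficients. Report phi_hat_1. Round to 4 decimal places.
\hat\phi_{1} = 0.0890

The Yule-Walker equations for an AR(p) process read, in matrix form,
  Gamma_p phi = r_p,   with   (Gamma_p)_{ij} = gamma(|i - j|),
                       (r_p)_i = gamma(i),   i,j = 1..p.
Substitute the sample gammas (Toeplitz matrix and right-hand side of size 1):
  Gamma_p = [[3.024]]
  r_p     = [0.2691]
With p = 1 this is the single equation gamma(0) phi_1 = gamma(1):
  phi_hat_1 = gamma(1) / gamma(0) = 0.2691 / 3.024 = 0.0890.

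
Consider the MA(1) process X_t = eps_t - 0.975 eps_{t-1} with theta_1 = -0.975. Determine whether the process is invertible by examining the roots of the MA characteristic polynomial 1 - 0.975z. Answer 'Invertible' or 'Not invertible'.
\text{Invertible}

The MA(q) characteristic polynomial is P(z) = 1 - 0.975z.
Invertibility requires all roots to lie outside the unit circle, i.e. |z| > 1 for every root.
This is linear in z: 1 + (-0.975) z = 0  =>  z = -1/(-0.975) = 1.025641,  |z| = 1.025641.
Moduli of all roots: 1.0256.
All moduli strictly greater than 1? Yes.
Verdict: Invertible.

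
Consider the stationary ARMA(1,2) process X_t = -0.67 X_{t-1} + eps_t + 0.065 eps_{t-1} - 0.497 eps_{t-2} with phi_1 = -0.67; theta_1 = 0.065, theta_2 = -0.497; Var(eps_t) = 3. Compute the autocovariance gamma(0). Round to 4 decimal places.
\gamma(0) = 4.1438

Multiply the model equation by X_{t-k} and take expectations. With theta_0 = psi_0 = 1 and psi_j the MA(infinity) weights, this gives
  gamma(k) - sum_i phi_i gamma(k-i) = c_k,
  c_k = sigma^2 * sum_{j=k..q} theta_j psi_{j-k}   (c_k = 0 for k > q),
using gamma(-m) = gamma(m).
psi-weights needed (psi_j = theta_j + sum_i phi_i psi_{j-i}):
  psi_1 = theta_1 + phi_1 = 0.065 + (-0.67) = -0.605
  psi_2 = theta_2 + phi_1 psi_1 = -0.497 + (-0.67)(-0.605) = -0.09165
Right-hand sides:
  c_0 = sigma^2 (1 + theta_1 psi_1 + theta_2 psi_2) = 3 * (1 + (0.065)(-0.605) + (-0.497)(-0.09165)) = 3 * 1.006225 = 3.018675
  c_1 = sigma^2 (theta_1 + theta_2 psi_1) = 3 * (0.065 + (-0.497)(-0.605)) = 1.097055
  c_2 = sigma^2 theta_2 = 3 * (-0.497) = -1.491
Equations for k = 0 and k = 1 (AR order 1):
  gamma(0) = phi_1 gamma(1) + c_0
  gamma(1) = phi_1 gamma(0) + c_1
Substituting the second into the first: gamma(0) (1 - phi_1^2) = c_0 + phi_1 c_1, so
  gamma(0) = (c_0 + phi_1 c_1) / (1 - phi_1^2) = (3.018675 + (-0.67)(1.097055)) / (1 - (-0.67)^2) = 2.283648 / 0.5511 = 4.1438.
Therefore gamma(0) = 4.1438 (to 4 decimal places).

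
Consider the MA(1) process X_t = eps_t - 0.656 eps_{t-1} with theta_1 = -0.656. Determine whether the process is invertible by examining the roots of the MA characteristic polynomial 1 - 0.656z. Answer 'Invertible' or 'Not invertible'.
\text{Invertible}

The MA(q) characteristic polynomial is P(z) = 1 - 0.656z.
Invertibility requires all roots to lie outside the unit circle, i.e. |z| > 1 for every root.
This is linear in z: 1 + (-0.656) z = 0  =>  z = -1/(-0.656) = 1.52439,  |z| = 1.52439.
Moduli of all roots: 1.5244.
All moduli strictly greater than 1? Yes.
Verdict: Invertible.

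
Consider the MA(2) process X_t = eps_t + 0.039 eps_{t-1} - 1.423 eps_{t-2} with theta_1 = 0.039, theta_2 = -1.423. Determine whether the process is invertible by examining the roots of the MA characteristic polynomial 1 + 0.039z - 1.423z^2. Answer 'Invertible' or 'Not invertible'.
\text{Not invertible}

The MA(q) characteristic polynomial is P(z) = 1 + 0.039z - 1.423z^2.
Invertibility requires all roots to lie outside the unit circle, i.e. |z| > 1 for every root.
Set 1 + (0.039) z + (-1.423) z^2 = 0, i.e. a z^2 + b z + c = 0 with a = -1.423, b = 0.039, c = 1.
Discriminant D = b^2 - 4ac = (0.039)^2 - 4*(-1.423)*1 = 0.001521 - (-5.692) = 5.693521.
D >= 0, so the roots are real: z = (-b +/- sqrt(D)) / (2a) = (-0.039 +/- 2.38611) / (-2.846).
  z_1 = (-0.039 + 2.38611) / (-2.846) = -0.8247,   |z_1| = 0.8247.
  z_2 = (-0.039 - 2.38611) / (-2.846) = 0.8521,   |z_2| = 0.8521.
Moduli of all roots: 0.8247, 0.8521.
All moduli strictly greater than 1? No.
Verdict: Not invertible.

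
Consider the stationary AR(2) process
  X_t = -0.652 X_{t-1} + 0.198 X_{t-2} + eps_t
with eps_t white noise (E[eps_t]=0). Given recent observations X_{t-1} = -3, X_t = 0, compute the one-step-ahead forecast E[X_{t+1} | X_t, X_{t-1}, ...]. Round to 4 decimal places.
E[X_{t+1} \mid \mathcal F_t] = -0.5940

For an AR(p) model X_t = c + sum_i phi_i X_{t-i} + eps_t, the
one-step-ahead conditional mean is
  E[X_{t+1} | X_t, ...] = c + sum_i phi_i X_{t+1-i}.
Substitute known values:
  E[X_{t+1} | ...] = (-0.652) * (0) + (0.198) * (-3)
                   = -0.5940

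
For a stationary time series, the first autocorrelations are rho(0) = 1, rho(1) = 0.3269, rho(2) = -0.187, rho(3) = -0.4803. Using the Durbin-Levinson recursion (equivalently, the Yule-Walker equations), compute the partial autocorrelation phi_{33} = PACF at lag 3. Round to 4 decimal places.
\phi_{33} = -0.3660

The PACF at lag k is phi_{kk}, the last component of the solution
to the Yule-Walker system G_k phi = r_k where
  (G_k)_{ij} = rho(|i - j|), (r_k)_i = rho(i), i,j = 1..k.
Equivalently, Durbin-Levinson gives phi_{kk} iteratively:
  phi_{11} = rho(1)
  phi_{kk} = [rho(k) - sum_{j=1..k-1} phi_{k-1,j} rho(k-j)]
            / [1 - sum_{j=1..k-1} phi_{k-1,j} rho(j)],
  phi_{k,j} = phi_{k-1,j} - phi_{kk} phi_{k-1,k-j},  j = 1..k-1.
Step k = 1:
  phi_11 = rho(1) = 0.3269.
Step k = 2:
  phi_22 = [rho(2) - phi_11 rho(1)] / [1 - phi_11 rho(1)] = [-0.187 - (0.3269)(0.3269)] / [1 - (0.3269)(0.3269)]
         = -0.29386361 / 0.89313639 = -0.329024.
  Update: phi_21 = phi_11 - phi_22 phi_11 = 0.3269 - (-0.329024)(0.3269) = 0.434458.
Step k = 3:
  phi_33 = [rho(3) - phi_21 rho(2) - phi_22 rho(1)] / [1 - phi_21 rho(1) - phi_22 rho(2)]
    numerator   = -0.4803 - (0.434458)(-0.187) - (-0.329024)(0.3269) = -0.29149829
    denominator = 1 - (0.434458)(0.3269) - (-0.329024)(-0.187) = 0.79644811
  phi_33 = -0.29149829 / 0.79644811 = -0.366.
Therefore phi_{33} = -0.3660.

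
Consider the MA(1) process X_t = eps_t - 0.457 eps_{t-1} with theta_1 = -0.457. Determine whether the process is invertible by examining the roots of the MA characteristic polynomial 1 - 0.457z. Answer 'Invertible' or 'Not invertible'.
\text{Invertible}

The MA(q) characteristic polynomial is P(z) = 1 - 0.457z.
Invertibility requires all roots to lie outside the unit circle, i.e. |z| > 1 for every root.
This is linear in z: 1 + (-0.457) z = 0  =>  z = -1/(-0.457) = 2.188184,  |z| = 2.188184.
Moduli of all roots: 2.1882.
All moduli strictly greater than 1? Yes.
Verdict: Invertible.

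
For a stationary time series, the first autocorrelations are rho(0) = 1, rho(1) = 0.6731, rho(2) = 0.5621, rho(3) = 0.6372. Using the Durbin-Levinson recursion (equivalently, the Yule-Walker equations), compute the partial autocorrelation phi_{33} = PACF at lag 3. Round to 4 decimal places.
\phi_{33} = 0.3810

The PACF at lag k is phi_{kk}, the last component of the solution
to the Yule-Walker system G_k phi = r_k where
  (G_k)_{ij} = rho(|i - j|), (r_k)_i = rho(i), i,j = 1..k.
Equivalently, Durbin-Levinson gives phi_{kk} iteratively:
  phi_{11} = rho(1)
  phi_{kk} = [rho(k) - sum_{j=1..k-1} phi_{k-1,j} rho(k-j)]
            / [1 - sum_{j=1..k-1} phi_{k-1,j} rho(j)],
  phi_{k,j} = phi_{k-1,j} - phi_{kk} phi_{k-1,k-j},  j = 1..k-1.
Step k = 1:
  phi_11 = rho(1) = 0.6731.
Step k = 2:
  phi_22 = [rho(2) - phi_11 rho(1)] / [1 - phi_11 rho(1)] = [0.5621 - (0.6731)(0.6731)] / [1 - (0.6731)(0.6731)]
         = 0.10903639 / 0.54693639 = 0.199358.
  Update: phi_21 = phi_11 - phi_22 phi_11 = 0.6731 - (0.199358)(0.6731) = 0.538912.
Step k = 3:
  phi_33 = [rho(3) - phi_21 rho(2) - phi_22 rho(1)] / [1 - phi_21 rho(1) - phi_22 rho(2)]
    numerator   = 0.6372 - (0.538912)(0.5621) - (0.199358)(0.6731) = 0.20008949
    denominator = 1 - (0.538912)(0.6731) - (0.199358)(0.5621) = 0.52519906
  phi_33 = 0.20008949 / 0.52519906 = 0.381.
Therefore phi_{33} = 0.3810.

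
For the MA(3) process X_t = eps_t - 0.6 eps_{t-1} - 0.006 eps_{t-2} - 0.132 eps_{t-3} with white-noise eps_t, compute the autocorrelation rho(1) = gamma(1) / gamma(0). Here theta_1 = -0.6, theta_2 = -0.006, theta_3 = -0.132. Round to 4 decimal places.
\rho(1) = -0.4324

For an MA(q) process with theta_0 = 1, the autocovariance is
  gamma(k) = sigma^2 * sum_{i=0..q-k} theta_i * theta_{i+k},
and rho(k) = gamma(k) / gamma(0). Sigma^2 cancels.
  numerator   = (1)*(-0.6) + (-0.6)*(-0.006) + (-0.006)*(-0.132) = -0.595608.
  denominator = (1)^2 + (-0.6)^2 + (-0.006)^2 + (-0.132)^2 = 1.37746.
  rho(1) = -0.595608 / 1.37746 = -0.4324.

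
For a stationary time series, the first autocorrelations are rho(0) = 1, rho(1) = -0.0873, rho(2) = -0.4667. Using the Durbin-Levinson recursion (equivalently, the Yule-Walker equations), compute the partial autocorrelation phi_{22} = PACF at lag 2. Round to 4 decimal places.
\phi_{22} = -0.4780

The PACF at lag k is phi_{kk}, the last component of the solution
to the Yule-Walker system G_k phi = r_k where
  (G_k)_{ij} = rho(|i - j|), (r_k)_i = rho(i), i,j = 1..k.
Equivalently, Durbin-Levinson gives phi_{kk} iteratively:
  phi_{11} = rho(1)
  phi_{kk} = [rho(k) - sum_{j=1..k-1} phi_{k-1,j} rho(k-j)]
            / [1 - sum_{j=1..k-1} phi_{k-1,j} rho(j)],
  phi_{k,j} = phi_{k-1,j} - phi_{kk} phi_{k-1,k-j},  j = 1..k-1.
Step k = 1:
  phi_11 = rho(1) = -0.0873.
Step k = 2:
  phi_22 = [rho(2) - phi_11 rho(1)] / [1 - phi_11 rho(1)] = [-0.4667 - (-0.0873)(-0.0873)] / [1 - (-0.0873)(-0.0873)]
         = -0.47432129 / 0.99237871 = -0.478.
Therefore phi_{22} = -0.4780.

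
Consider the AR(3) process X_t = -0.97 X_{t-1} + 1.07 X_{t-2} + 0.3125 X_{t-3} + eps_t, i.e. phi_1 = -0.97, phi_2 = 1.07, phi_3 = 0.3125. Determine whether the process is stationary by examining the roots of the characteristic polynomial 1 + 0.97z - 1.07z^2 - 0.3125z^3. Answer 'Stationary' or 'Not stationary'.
\text{Not stationary}

The AR(p) characteristic polynomial is P(z) = 1 + 0.97z - 1.07z^2 - 0.3125z^3.
Stationarity requires all roots to lie outside the unit circle, i.e. |z| > 1 for every root.
Degree 3: look for a simple real root z0 first, then factor out (1 - z/z0) and solve the remaining quadratic.
Testing z0 = -4: P(-4) = 1 + (0.97)(-4) + (-1.07)(-4)^2 + (-0.3125)(-4)^3
  = 1 + (-3.88) + (-17.12) + (20) = 0.  So z_0 = -4 is a root, |z_0| = 4.
Divide out the factor (1 + 0.25 z) = (1 - z/z0) (since 1/z0 = -0.25):
  P(z) = (1 + 0.25 z)(1 + (0.72) z + (-1.25) z^2)
  [check: z-coef 0.72 - (-0.25) = 0.97; z^2-coef -1.25 - (-0.25)(0.72) = -1.07; z^3-coef -(-0.25)(-1.25) = -0.3125.]
Remaining roots from the quadratic factor 1 + (0.72) z + (-1.25) z^2:
  Set 1 + (0.72) z + (-1.25) z^2 = 0, i.e. a z^2 + b z + c = 0 with a = -1.25, b = 0.72, c = 1.
  Discriminant D = b^2 - 4ac = (0.72)^2 - 4*(-1.25)*1 = 0.5184 - (-5) = 5.5184.
  D >= 0, so the roots are real: z = (-b +/- sqrt(D)) / (2a) = (-0.72 +/- 2.349127) / (-2.5).
    z_1 = (-0.72 + 2.349127) / (-2.5) = -0.6517,   |z_1| = 0.6517.
    z_2 = (-0.72 - 2.349127) / (-2.5) = 1.2277,   |z_2| = 1.2277.
Moduli of all roots: 4.0000, 0.6517, 1.2277.
All moduli strictly greater than 1? No.
Verdict: Not stationary.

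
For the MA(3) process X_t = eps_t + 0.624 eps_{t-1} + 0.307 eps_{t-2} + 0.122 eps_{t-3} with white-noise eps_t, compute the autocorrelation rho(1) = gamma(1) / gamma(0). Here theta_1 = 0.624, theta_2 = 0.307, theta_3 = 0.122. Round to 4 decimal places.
\rho(1) = 0.5692

For an MA(q) process with theta_0 = 1, the autocovariance is
  gamma(k) = sigma^2 * sum_{i=0..q-k} theta_i * theta_{i+k},
and rho(k) = gamma(k) / gamma(0). Sigma^2 cancels.
  numerator   = (1)*(0.624) + (0.624)*(0.307) + (0.307)*(0.122) = 0.853022.
  denominator = (1)^2 + (0.624)^2 + (0.307)^2 + (0.122)^2 = 1.498509.
  rho(1) = 0.853022 / 1.498509 = 0.5692.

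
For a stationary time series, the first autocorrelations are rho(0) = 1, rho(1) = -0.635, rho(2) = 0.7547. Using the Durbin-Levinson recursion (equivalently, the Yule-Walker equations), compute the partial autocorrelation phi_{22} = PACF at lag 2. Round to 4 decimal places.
\phi_{22} = 0.5890

The PACF at lag k is phi_{kk}, the last component of the solution
to the Yule-Walker system G_k phi = r_k where
  (G_k)_{ij} = rho(|i - j|), (r_k)_i = rho(i), i,j = 1..k.
Equivalently, Durbin-Levinson gives phi_{kk} iteratively:
  phi_{11} = rho(1)
  phi_{kk} = [rho(k) - sum_{j=1..k-1} phi_{k-1,j} rho(k-j)]
            / [1 - sum_{j=1..k-1} phi_{k-1,j} rho(j)],
  phi_{k,j} = phi_{k-1,j} - phi_{kk} phi_{k-1,k-j},  j = 1..k-1.
Step k = 1:
  phi_11 = rho(1) = -0.635.
Step k = 2:
  phi_22 = [rho(2) - phi_11 rho(1)] / [1 - phi_11 rho(1)] = [0.7547 - (-0.635)(-0.635)] / [1 - (-0.635)(-0.635)]
         = 0.351475 / 0.596775 = 0.589.
Therefore phi_{22} = 0.5890.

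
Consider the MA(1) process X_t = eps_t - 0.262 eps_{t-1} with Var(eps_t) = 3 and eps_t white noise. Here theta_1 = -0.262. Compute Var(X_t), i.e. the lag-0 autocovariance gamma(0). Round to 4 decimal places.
\gamma(0) = 3.2059

For an MA(q) process X_t = eps_t + sum_i theta_i eps_{t-i} with
Var(eps_t) = sigma^2, the variance is
  gamma(0) = sigma^2 * (1 + sum_i theta_i^2).
  sum_i theta_i^2 = (-0.262)^2 = 0.068644.
  gamma(0) = 3 * (1 + 0.068644) = 3 * 1.068644 = 3.205932, which rounds to 3.2059.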